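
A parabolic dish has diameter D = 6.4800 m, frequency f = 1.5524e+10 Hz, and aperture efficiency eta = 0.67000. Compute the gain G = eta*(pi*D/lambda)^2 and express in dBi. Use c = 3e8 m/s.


lambda = c / f = 3.0000e+08 / 1.5524e+10 = 0.01932492 m
G_linear = 0.67000 * (pi * 6.4800 / 0.01932492)^2 = 743514.0
G_dBi = 10 * log10(743514.0) = 58.71 dBi

58.71 dBi


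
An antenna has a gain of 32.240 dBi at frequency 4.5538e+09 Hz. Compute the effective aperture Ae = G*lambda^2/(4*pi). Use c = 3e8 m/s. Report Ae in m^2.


lambda = c / f = 3.0000e+08 / 4.5538e+09 = 0.06587905 m
G_linear = 10^(32.240/10) = 1674.943
Ae = G_linear * lambda^2 / (4*pi) = 1674.943 * 0.06587905^2 / (4*pi) = 0.5785 m^2

0.5785 m^2


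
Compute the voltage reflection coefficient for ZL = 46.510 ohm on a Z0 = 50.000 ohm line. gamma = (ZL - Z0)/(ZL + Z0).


gamma = (46.510 - 50.000) / (46.510 + 50.000) = -0.03616

-0.03616


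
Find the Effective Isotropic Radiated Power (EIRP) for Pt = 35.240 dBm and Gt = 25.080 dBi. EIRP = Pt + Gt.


EIRP = Pt + Gt = 35.240 + 25.080 = 60.32 dBm

60.32 dBm


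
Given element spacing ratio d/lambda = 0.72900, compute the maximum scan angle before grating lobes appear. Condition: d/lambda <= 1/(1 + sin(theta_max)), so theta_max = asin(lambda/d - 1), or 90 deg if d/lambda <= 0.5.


lambda/d - 1 = 1/0.72900 - 1 = 0.3717421
theta_max = asin(0.3717421) = 21.82 deg

21.82 deg


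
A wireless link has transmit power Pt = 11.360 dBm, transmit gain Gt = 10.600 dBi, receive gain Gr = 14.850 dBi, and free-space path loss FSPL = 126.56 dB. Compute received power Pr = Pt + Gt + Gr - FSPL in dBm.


Pr = 11.360 + 10.600 + 14.850 - 126.56 = -89.75 dBm

-89.75 dBm


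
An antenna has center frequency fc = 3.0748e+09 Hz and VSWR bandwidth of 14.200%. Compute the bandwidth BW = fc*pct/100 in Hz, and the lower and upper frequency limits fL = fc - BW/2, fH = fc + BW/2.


BW = 3.0748e+09 * 14.200/100 = 4.366216e+08 Hz
fL = 3.0748e+09 - 4.366216e+08/2 = 2.856e+09 Hz
fH = 3.0748e+09 + 4.366216e+08/2 = 3.293e+09 Hz

BW=4.366e+08 Hz, fL=2.856e+09 Hz, fH=3.293e+09 Hz


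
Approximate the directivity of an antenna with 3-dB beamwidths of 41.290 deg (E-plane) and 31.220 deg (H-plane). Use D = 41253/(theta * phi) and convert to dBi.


D_linear = 41253 / (41.290 * 31.220) = 32.00205
D_dBi = 10 * log10(32.00205) = 15.05 dBi

15.05 dBi


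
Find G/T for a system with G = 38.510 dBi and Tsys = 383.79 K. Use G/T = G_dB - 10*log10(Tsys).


G/T = 38.510 - 10*log10(383.79) = 38.510 - 25.84094 = 12.67 dB/K

12.67 dB/K


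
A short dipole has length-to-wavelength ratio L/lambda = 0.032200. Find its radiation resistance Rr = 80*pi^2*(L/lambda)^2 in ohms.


Rr = 80 * pi^2 * (0.032200)^2 = 80 * 9.869604 * 1.036840e-03 = 0.8187 ohm

0.8187 ohm


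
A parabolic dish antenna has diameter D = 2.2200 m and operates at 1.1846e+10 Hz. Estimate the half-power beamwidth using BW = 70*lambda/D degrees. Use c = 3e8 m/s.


lambda = c / f = 3.0000e+08 / 1.1846e+10 = 0.02532500 m
BW = 70 * 0.02532500 / 2.2200 = 0.7985 deg

0.7985 deg


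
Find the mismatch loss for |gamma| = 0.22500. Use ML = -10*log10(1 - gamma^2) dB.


ML = -10 * log10(1 - 0.22500^2) = -10 * log10(0.949375) = 0.2256 dB

0.2256 dB


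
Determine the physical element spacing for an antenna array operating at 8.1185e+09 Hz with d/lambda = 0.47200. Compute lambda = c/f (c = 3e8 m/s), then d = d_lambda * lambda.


lambda = c / f = 3.0000e+08 / 8.1185e+09 = 0.03695264 m
d = 0.47200 * 0.03695264 = 0.01744 m

0.01744 m


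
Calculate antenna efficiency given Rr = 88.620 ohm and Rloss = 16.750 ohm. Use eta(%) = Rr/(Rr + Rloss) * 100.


eta = 88.620 / (88.620 + 16.750) * 100 = 84.10%

84.10%


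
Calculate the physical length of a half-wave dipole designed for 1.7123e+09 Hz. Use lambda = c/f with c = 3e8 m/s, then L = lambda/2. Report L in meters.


lambda = c / f = 3.0000e+08 / 1.7123e+09 = 0.1752029 m
L = lambda / 2 = 0.1752029 / 2 = 0.08760 m

0.08760 m


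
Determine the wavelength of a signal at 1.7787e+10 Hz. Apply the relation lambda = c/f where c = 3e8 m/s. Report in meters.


lambda = c / f = 3.0000e+08 / 1.7787e+10 = 0.01687 m

0.01687 m


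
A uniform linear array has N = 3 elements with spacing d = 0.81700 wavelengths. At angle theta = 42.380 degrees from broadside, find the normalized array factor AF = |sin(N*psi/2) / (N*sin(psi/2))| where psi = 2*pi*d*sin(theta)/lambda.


psi = 2*pi*0.81700*sin(42.380 deg) = 3.460115 rad
AF = |sin(3*3.460115/2) / (3*sin(3.460115/2))| = 0.2998

0.2998


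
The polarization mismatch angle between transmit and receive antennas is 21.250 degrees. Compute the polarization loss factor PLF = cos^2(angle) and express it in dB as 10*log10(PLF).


PLF_linear = cos^2(21.250 deg) = 0.8686387
PLF_dB = 10 * log10(0.8686387) = -0.6116 dB

-0.6116 dB


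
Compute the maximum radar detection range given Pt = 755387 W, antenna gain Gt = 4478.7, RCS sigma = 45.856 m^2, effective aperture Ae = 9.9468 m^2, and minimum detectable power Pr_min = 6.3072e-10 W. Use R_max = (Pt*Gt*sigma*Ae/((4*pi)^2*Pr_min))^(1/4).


R^4 = 755387*4478.7*45.856*9.9468 / ((4*pi)^2 * 6.3072e-10) = 1.549333e+19
R_max = 1.549333e+19^0.25 = 62739 m

62739 m


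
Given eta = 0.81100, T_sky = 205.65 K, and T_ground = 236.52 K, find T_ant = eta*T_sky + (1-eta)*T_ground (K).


T_ant = 0.81100 * 205.65 + (1 - 0.81100) * 236.52 = 211.5 K

211.5 K


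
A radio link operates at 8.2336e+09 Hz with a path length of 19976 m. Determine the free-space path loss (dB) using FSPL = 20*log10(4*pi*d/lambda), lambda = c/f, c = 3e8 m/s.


lambda = c / f = 3.0000e+08 / 8.2336e+09 = 0.03643607 m
FSPL = 20 * log10(4*pi*19976/0.03643607) = 136.8 dB

136.8 dB


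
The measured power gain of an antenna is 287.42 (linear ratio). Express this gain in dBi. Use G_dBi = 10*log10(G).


G_dBi = 10 * log10(287.42) = 24.59 dBi

24.59 dBi


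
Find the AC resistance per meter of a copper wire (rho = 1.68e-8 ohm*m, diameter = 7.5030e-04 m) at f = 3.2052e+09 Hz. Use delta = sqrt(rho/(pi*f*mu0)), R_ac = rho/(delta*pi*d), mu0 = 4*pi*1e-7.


delta = sqrt(1.68e-8 / (pi * 3.2052e+09 * 4*pi*1e-7)) = 1.152251e-06 m
R_ac = 1.68e-8 / (1.152251e-06 * pi * 7.5030e-04) = 6.186 ohm/m

6.186 ohm/m


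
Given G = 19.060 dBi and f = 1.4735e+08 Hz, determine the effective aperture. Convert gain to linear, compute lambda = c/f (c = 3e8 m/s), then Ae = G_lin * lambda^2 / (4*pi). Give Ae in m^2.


lambda = c / f = 3.0000e+08 / 1.4735e+08 = 2.035969 m
G_linear = 10^(19.060/10) = 80.53784
Ae = G_linear * lambda^2 / (4*pi) = 80.53784 * 2.035969^2 / (4*pi) = 26.57 m^2

26.57 m^2


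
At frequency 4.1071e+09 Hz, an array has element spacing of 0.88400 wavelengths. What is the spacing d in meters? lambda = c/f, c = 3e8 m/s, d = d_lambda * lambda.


lambda = c / f = 3.0000e+08 / 4.1071e+09 = 0.07304424 m
d = 0.88400 * 0.07304424 = 0.06457 m

0.06457 m


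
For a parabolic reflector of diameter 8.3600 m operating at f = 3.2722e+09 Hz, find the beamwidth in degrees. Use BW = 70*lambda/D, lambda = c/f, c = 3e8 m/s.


lambda = c / f = 3.0000e+08 / 3.2722e+09 = 0.09168144 m
BW = 70 * 0.09168144 / 8.3600 = 0.7677 deg

0.7677 deg


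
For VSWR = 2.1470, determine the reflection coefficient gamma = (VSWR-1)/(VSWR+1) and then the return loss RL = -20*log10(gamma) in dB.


gamma = (2.1470 - 1) / (2.1470 + 1) = 0.3644741
RL = -20 * log10(0.3644741) = 8.767 dB

8.767 dB


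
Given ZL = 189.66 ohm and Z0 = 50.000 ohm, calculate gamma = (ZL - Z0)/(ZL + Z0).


gamma = (189.66 - 50.000) / (189.66 + 50.000) = 0.5827

0.5827


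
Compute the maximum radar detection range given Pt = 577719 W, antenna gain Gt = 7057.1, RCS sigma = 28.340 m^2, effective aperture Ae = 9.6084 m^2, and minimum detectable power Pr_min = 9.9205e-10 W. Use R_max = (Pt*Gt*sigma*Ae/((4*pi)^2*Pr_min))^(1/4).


R^4 = 577719*7057.1*28.340*9.6084 / ((4*pi)^2 * 9.9205e-10) = 7.086643e+18
R_max = 7.086643e+18^0.25 = 51595 m

51595 m


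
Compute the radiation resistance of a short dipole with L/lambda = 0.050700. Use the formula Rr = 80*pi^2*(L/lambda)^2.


Rr = 80 * pi^2 * (0.050700)^2 = 80 * 9.869604 * 2.570490e-03 = 2.030 ohm

2.030 ohm


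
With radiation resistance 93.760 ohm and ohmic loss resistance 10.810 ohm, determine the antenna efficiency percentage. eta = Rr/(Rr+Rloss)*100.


eta = 93.760 / (93.760 + 10.810) * 100 = 89.66%

89.66%


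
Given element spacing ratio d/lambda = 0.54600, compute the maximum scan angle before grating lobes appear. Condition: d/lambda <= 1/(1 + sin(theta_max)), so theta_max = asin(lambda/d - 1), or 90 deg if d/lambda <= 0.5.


lambda/d - 1 = 1/0.54600 - 1 = 0.8315018
theta_max = asin(0.8315018) = 56.25 deg

56.25 deg


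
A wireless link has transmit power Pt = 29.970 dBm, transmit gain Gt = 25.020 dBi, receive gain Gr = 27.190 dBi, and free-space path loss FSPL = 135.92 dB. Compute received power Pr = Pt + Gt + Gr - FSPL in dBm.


Pr = 29.970 + 25.020 + 27.190 - 135.92 = -53.74 dBm

-53.74 dBm


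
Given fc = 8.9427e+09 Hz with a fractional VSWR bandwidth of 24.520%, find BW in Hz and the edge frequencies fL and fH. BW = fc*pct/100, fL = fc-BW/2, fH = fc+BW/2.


BW = 8.9427e+09 * 24.520/100 = 2.192750e+09 Hz
fL = 8.9427e+09 - 2.192750e+09/2 = 7.846e+09 Hz
fH = 8.9427e+09 + 2.192750e+09/2 = 1.004e+10 Hz

BW=2.193e+09 Hz, fL=7.846e+09 Hz, fH=1.004e+10 Hz


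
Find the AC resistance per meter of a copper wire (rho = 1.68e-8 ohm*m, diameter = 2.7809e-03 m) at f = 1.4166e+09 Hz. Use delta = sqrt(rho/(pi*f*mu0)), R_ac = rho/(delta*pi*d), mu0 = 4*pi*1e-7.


delta = sqrt(1.68e-8 / (pi * 1.4166e+09 * 4*pi*1e-7)) = 1.733210e-06 m
R_ac = 1.68e-8 / (1.733210e-06 * pi * 2.7809e-03) = 1.109 ohm/m

1.109 ohm/m


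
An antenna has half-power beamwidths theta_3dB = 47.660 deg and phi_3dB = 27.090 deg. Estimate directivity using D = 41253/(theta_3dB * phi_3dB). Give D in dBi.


D_linear = 41253 / (47.660 * 27.090) = 31.95159
D_dBi = 10 * log10(31.95159) = 15.04 dBi

15.04 dBi


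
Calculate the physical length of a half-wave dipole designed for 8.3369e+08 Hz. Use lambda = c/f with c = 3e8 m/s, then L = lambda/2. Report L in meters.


lambda = c / f = 3.0000e+08 / 8.3369e+08 = 0.3598460 m
L = lambda / 2 = 0.3598460 / 2 = 0.1799 m

0.1799 m


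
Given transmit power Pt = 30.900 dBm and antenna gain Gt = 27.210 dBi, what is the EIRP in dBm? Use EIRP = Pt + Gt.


EIRP = Pt + Gt = 30.900 + 27.210 = 58.11 dBm

58.11 dBm


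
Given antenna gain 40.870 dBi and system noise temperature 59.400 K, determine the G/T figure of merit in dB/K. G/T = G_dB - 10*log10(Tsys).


G/T = 40.870 - 10*log10(59.400) = 40.870 - 17.73786 = 23.13 dB/K

23.13 dB/K


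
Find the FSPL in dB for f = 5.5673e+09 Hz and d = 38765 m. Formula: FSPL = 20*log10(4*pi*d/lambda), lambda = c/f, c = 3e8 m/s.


lambda = c / f = 3.0000e+08 / 5.5673e+09 = 0.05388608 m
FSPL = 20 * log10(4*pi*38765/0.05388608) = 139.1 dB

139.1 dB


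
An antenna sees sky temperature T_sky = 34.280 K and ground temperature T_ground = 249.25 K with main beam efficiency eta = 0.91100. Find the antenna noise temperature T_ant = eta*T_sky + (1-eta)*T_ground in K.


T_ant = 0.91100 * 34.280 + (1 - 0.91100) * 249.25 = 53.41 K

53.41 K


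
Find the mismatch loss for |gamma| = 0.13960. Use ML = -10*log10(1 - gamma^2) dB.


ML = -10 * log10(1 - 0.13960^2) = -10 * log10(0.98051184) = 0.08547 dB

0.08547 dB


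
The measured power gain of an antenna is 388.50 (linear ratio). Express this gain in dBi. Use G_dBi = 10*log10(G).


G_dBi = 10 * log10(388.50) = 25.89 dBi

25.89 dBi


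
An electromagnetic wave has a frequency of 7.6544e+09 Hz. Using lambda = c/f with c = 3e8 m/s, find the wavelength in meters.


lambda = c / f = 3.0000e+08 / 7.6544e+09 = 0.03919 m

0.03919 m


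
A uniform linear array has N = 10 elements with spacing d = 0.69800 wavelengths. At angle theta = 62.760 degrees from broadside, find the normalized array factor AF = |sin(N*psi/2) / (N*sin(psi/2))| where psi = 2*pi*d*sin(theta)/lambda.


psi = 2*pi*0.69800*sin(62.760 deg) = 3.899280 rad
AF = |sin(10*3.899280/2) / (10*sin(3.899280/2))| = 0.06487

0.06487


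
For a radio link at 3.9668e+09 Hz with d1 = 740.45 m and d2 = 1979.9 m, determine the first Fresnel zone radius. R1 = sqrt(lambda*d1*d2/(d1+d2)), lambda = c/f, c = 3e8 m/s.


lambda = c / f = 3.0000e+08 / 3.9668e+09 = 0.07562771 m
R1 = sqrt(0.07562771 * 740.45 * 1979.9 / (740.45 + 1979.9)) = 6.384 m

6.384 m


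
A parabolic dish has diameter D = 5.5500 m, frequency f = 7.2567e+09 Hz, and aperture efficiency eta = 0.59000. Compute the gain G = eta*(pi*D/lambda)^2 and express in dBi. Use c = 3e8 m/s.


lambda = c / f = 3.0000e+08 / 7.2567e+09 = 0.04134111 m
G_linear = 0.59000 * (pi * 5.5500 / 0.04134111)^2 = 104947.8
G_dBi = 10 * log10(104947.8) = 50.21 dBi

50.21 dBi


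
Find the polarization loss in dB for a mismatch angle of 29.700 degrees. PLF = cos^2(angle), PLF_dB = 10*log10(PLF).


PLF_linear = cos^2(29.700 deg) = 0.7545207
PLF_dB = 10 * log10(0.7545207) = -1.223 dB

-1.223 dB


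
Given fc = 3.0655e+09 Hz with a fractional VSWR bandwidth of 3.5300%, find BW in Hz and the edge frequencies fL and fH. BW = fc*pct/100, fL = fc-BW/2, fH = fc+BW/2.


BW = 3.0655e+09 * 3.5300/100 = 1.082122e+08 Hz
fL = 3.0655e+09 - 1.082122e+08/2 = 3.011e+09 Hz
fH = 3.0655e+09 + 1.082122e+08/2 = 3.120e+09 Hz

BW=1.082e+08 Hz, fL=3.011e+09 Hz, fH=3.120e+09 Hz


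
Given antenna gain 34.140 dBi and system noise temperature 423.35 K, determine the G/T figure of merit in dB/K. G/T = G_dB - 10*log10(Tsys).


G/T = 34.140 - 10*log10(423.35) = 34.140 - 26.26700 = 7.873 dB/K

7.873 dB/K


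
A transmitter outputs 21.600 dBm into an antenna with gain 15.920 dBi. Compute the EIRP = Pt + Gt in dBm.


EIRP = Pt + Gt = 21.600 + 15.920 = 37.52 dBm

37.52 dBm


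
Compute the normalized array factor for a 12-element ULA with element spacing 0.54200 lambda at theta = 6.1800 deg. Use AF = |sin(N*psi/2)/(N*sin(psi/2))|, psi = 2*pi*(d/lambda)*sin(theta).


psi = 2*pi*0.54200*sin(6.1800 deg) = 0.3666085 rad
AF = |sin(12*0.3666085/2) / (12*sin(0.3666085/2))| = 0.3697

0.3697


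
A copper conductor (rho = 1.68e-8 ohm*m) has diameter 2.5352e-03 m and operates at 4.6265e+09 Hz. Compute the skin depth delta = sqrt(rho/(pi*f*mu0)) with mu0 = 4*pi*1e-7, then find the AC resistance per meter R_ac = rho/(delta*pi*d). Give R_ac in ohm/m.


delta = sqrt(1.68e-8 / (pi * 4.6265e+09 * 4*pi*1e-7)) = 9.590660e-07 m
R_ac = 1.68e-8 / (9.590660e-07 * pi * 2.5352e-03) = 2.199 ohm/m

2.199 ohm/m


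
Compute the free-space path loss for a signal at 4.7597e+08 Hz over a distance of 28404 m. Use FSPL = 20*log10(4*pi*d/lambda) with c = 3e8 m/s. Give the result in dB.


lambda = c / f = 3.0000e+08 / 4.7597e+08 = 0.6302918 m
FSPL = 20 * log10(4*pi*28404/0.6302918) = 115.1 dB

115.1 dB


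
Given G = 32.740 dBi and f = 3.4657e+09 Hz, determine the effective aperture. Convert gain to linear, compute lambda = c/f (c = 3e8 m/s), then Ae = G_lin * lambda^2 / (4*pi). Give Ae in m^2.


lambda = c / f = 3.0000e+08 / 3.4657e+09 = 0.08656260 m
G_linear = 10^(32.740/10) = 1879.317
Ae = G_linear * lambda^2 / (4*pi) = 1879.317 * 0.08656260^2 / (4*pi) = 1.121 m^2

1.121 m^2


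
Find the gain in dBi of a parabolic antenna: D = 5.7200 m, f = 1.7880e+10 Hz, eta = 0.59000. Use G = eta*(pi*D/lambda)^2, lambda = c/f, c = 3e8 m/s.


lambda = c / f = 3.0000e+08 / 1.7880e+10 = 0.01677852 m
G_linear = 0.59000 * (pi * 5.7200 / 0.01677852)^2 = 676762.9
G_dBi = 10 * log10(676762.9) = 58.30 dBi

58.30 dBi


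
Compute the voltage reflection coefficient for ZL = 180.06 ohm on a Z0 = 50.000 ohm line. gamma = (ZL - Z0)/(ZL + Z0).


gamma = (180.06 - 50.000) / (180.06 + 50.000) = 0.5653

0.5653


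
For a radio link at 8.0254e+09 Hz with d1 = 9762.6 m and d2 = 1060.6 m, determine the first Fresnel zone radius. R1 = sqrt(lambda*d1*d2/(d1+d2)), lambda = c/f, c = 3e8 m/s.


lambda = c / f = 3.0000e+08 / 8.0254e+09 = 0.03738131 m
R1 = sqrt(0.03738131 * 9762.6 * 1060.6 / (9762.6 + 1060.6)) = 5.980 m

5.980 m


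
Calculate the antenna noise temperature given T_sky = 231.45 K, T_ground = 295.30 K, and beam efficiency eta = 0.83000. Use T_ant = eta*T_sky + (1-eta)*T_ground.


T_ant = 0.83000 * 231.45 + (1 - 0.83000) * 295.30 = 242.3 K

242.3 K


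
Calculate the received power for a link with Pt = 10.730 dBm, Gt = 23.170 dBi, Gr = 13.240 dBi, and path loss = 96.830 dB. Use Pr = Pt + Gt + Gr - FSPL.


Pr = 10.730 + 23.170 + 13.240 - 96.830 = -49.69 dBm

-49.69 dBm


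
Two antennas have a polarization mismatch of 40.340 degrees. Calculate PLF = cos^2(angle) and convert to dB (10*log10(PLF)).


PLF_linear = cos^2(40.340 deg) = 0.5809741
PLF_dB = 10 * log10(0.5809741) = -2.358 dB

-2.358 dB


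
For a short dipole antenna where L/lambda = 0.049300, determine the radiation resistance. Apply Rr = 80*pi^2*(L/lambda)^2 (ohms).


Rr = 80 * pi^2 * (0.049300)^2 = 80 * 9.869604 * 2.430490e-03 = 1.919 ohm

1.919 ohm


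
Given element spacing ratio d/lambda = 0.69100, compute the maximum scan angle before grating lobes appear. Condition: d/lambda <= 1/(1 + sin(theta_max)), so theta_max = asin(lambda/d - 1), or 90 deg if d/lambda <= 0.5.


lambda/d - 1 = 1/0.69100 - 1 = 0.4471780
theta_max = asin(0.4471780) = 26.56 deg

26.56 deg


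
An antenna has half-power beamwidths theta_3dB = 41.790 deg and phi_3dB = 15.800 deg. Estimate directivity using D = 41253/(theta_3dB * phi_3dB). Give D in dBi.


D_linear = 41253 / (41.790 * 15.800) = 62.47785
D_dBi = 10 * log10(62.47785) = 17.96 dBi

17.96 dBi


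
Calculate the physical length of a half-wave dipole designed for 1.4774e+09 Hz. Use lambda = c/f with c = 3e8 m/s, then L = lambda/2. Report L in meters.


lambda = c / f = 3.0000e+08 / 1.4774e+09 = 0.2030594 m
L = lambda / 2 = 0.2030594 / 2 = 0.1015 m

0.1015 m


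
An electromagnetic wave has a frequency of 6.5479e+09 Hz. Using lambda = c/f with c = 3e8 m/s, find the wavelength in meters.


lambda = c / f = 3.0000e+08 / 6.5479e+09 = 0.04582 m

0.04582 m


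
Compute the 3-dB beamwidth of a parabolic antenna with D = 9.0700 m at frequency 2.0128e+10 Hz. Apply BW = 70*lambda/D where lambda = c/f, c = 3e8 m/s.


lambda = c / f = 3.0000e+08 / 2.0128e+10 = 0.01490461 m
BW = 70 * 0.01490461 / 9.0700 = 0.1150 deg

0.1150 deg


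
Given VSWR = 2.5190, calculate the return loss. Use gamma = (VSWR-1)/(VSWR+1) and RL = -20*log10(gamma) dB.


gamma = (2.5190 - 1) / (2.5190 + 1) = 0.4316567
RL = -20 * log10(0.4316567) = 7.297 dB

7.297 dB


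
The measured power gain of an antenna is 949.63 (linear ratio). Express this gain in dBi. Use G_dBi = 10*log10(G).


G_dBi = 10 * log10(949.63) = 29.78 dBi

29.78 dBi


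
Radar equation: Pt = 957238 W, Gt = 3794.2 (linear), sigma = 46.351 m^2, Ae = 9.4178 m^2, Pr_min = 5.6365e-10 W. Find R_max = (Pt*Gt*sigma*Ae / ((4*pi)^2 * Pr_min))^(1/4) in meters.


R^4 = 957238*3794.2*46.351*9.4178 / ((4*pi)^2 * 5.6365e-10) = 1.781228e+19
R_max = 1.781228e+19^0.25 = 64965 m

64965 m


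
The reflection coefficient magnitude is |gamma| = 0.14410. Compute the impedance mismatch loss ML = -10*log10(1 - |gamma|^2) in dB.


ML = -10 * log10(1 - 0.14410^2) = -10 * log10(0.97923519) = 0.09113 dB

0.09113 dB


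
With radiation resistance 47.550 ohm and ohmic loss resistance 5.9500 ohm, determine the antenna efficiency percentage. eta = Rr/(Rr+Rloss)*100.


eta = 47.550 / (47.550 + 5.9500) * 100 = 88.88%

88.88%


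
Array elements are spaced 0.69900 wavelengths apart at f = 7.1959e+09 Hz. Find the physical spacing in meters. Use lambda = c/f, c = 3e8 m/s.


lambda = c / f = 3.0000e+08 / 7.1959e+09 = 0.04169041 m
d = 0.69900 * 0.04169041 = 0.02914 m

0.02914 m


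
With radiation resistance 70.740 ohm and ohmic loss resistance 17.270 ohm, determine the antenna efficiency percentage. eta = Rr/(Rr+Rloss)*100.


eta = 70.740 / (70.740 + 17.270) * 100 = 80.38%

80.38%


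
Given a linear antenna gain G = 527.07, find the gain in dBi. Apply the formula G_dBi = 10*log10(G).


G_dBi = 10 * log10(527.07) = 27.22 dBi

27.22 dBi


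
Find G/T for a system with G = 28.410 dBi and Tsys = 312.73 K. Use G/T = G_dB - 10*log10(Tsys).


G/T = 28.410 - 10*log10(312.73) = 28.410 - 24.95170 = 3.458 dB/K

3.458 dB/K


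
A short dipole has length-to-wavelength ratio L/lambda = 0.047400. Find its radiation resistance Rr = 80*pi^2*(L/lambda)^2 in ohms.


Rr = 80 * pi^2 * (0.047400)^2 = 80 * 9.869604 * 2.246760e-03 = 1.774 ohm

1.774 ohm


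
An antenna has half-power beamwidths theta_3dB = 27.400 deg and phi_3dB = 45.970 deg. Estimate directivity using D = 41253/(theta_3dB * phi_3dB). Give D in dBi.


D_linear = 41253 / (27.400 * 45.970) = 32.75145
D_dBi = 10 * log10(32.75145) = 15.15 dBi

15.15 dBi


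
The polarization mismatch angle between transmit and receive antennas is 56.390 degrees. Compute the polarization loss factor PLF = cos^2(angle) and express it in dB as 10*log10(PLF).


PLF_linear = cos^2(56.390 deg) = 0.3064031
PLF_dB = 10 * log10(0.3064031) = -5.137 dB

-5.137 dB


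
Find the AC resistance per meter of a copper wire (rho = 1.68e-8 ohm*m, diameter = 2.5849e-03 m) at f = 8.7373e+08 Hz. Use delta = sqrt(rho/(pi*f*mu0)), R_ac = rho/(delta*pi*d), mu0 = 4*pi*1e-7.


delta = sqrt(1.68e-8 / (pi * 8.7373e+08 * 4*pi*1e-7)) = 2.206918e-06 m
R_ac = 1.68e-8 / (2.206918e-06 * pi * 2.5849e-03) = 0.9374 ohm/m

0.9374 ohm/m


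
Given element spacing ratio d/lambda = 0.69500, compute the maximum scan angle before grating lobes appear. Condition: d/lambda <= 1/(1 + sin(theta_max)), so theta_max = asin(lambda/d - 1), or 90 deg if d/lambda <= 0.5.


lambda/d - 1 = 1/0.69500 - 1 = 0.4388489
theta_max = asin(0.4388489) = 26.03 deg

26.03 deg


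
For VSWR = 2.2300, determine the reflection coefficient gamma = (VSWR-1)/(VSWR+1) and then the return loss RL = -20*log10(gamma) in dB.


gamma = (2.2300 - 1) / (2.2300 + 1) = 0.3808050
RL = -20 * log10(0.3808050) = 8.386 dB

8.386 dB


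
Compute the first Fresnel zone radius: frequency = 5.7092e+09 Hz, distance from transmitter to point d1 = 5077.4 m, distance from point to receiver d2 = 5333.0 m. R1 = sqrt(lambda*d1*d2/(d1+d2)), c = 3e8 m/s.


lambda = c / f = 3.0000e+08 / 5.7092e+09 = 0.05254677 m
R1 = sqrt(0.05254677 * 5077.4 * 5333.0 / (5077.4 + 5333.0)) = 11.69 m

11.69 m


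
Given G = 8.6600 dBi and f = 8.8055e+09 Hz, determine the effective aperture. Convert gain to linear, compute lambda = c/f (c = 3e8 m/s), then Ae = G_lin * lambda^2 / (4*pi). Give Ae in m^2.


lambda = c / f = 3.0000e+08 / 8.8055e+09 = 0.03406962 m
G_linear = 10^(8.6600/10) = 7.345139
Ae = G_linear * lambda^2 / (4*pi) = 7.345139 * 0.03406962^2 / (4*pi) = 6.785e-04 m^2

6.785e-04 m^2


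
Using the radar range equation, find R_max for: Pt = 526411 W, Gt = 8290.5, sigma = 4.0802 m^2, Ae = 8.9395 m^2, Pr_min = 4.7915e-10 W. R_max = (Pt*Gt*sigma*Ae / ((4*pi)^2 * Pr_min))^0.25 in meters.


R^4 = 526411*8290.5*4.0802*8.9395 / ((4*pi)^2 * 4.7915e-10) = 2.103823e+18
R_max = 2.103823e+18^0.25 = 38085 m

38085 m


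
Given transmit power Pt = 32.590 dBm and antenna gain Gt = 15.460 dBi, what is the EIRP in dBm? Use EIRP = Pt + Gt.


EIRP = Pt + Gt = 32.590 + 15.460 = 48.05 dBm

48.05 dBm


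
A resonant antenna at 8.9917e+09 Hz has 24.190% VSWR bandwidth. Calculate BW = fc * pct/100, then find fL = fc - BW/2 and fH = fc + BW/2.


BW = 8.9917e+09 * 24.190/100 = 2.175092e+09 Hz
fL = 8.9917e+09 - 2.175092e+09/2 = 7.904e+09 Hz
fH = 8.9917e+09 + 2.175092e+09/2 = 1.008e+10 Hz

BW=2.175e+09 Hz, fL=7.904e+09 Hz, fH=1.008e+10 Hz


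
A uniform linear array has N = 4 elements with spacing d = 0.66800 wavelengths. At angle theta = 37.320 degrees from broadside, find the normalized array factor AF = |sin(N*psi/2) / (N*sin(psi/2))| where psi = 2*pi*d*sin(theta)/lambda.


psi = 2*pi*0.66800*sin(37.320 deg) = 2.544600 rad
AF = |sin(4*2.544600/2) / (4*sin(2.544600/2))| = 0.2432

0.2432


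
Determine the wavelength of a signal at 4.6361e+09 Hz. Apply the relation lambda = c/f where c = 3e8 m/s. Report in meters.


lambda = c / f = 3.0000e+08 / 4.6361e+09 = 0.06471 m

0.06471 m


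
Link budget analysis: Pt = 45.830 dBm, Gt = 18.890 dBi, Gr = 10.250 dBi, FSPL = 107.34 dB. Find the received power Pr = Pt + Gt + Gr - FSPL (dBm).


Pr = 45.830 + 18.890 + 10.250 - 107.34 = -32.37 dBm

-32.37 dBm


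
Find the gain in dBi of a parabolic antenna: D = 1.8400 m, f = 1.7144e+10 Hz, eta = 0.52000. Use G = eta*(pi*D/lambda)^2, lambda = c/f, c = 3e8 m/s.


lambda = c / f = 3.0000e+08 / 1.7144e+10 = 0.01749883 m
G_linear = 0.52000 * (pi * 1.8400 / 0.01749883)^2 = 56744.10
G_dBi = 10 * log10(56744.10) = 47.54 dBi

47.54 dBi


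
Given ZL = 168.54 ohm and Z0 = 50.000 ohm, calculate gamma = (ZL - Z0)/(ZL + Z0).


gamma = (168.54 - 50.000) / (168.54 + 50.000) = 0.5424

0.5424


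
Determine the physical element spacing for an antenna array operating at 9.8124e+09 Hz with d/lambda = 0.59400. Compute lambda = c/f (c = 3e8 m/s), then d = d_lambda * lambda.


lambda = c / f = 3.0000e+08 / 9.8124e+09 = 0.03057356 m
d = 0.59400 * 0.03057356 = 0.01816 m

0.01816 m


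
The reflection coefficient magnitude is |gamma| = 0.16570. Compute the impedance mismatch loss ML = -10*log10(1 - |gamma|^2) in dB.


ML = -10 * log10(1 - 0.16570^2) = -10 * log10(0.97254351) = 0.1209 dB

0.1209 dB


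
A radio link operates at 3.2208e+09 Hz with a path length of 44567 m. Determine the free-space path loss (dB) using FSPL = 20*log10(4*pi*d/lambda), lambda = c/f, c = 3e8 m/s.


lambda = c / f = 3.0000e+08 / 3.2208e+09 = 0.09314456 m
FSPL = 20 * log10(4*pi*44567/0.09314456) = 135.6 dB

135.6 dB


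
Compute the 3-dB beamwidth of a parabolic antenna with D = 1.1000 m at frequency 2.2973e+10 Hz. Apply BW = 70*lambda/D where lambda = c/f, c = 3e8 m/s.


lambda = c / f = 3.0000e+08 / 2.2973e+10 = 0.01305881 m
BW = 70 * 0.01305881 / 1.1000 = 0.8310 deg

0.8310 deg


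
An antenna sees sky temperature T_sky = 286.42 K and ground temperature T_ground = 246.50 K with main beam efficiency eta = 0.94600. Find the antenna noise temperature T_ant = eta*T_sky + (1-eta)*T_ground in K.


T_ant = 0.94600 * 286.42 + (1 - 0.94600) * 246.50 = 284.3 K

284.3 K


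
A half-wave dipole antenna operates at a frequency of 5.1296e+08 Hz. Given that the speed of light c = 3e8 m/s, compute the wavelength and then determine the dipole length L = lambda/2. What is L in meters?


lambda = c / f = 3.0000e+08 / 5.1296e+08 = 0.5848409 m
L = lambda / 2 = 0.5848409 / 2 = 0.2924 m

0.2924 m


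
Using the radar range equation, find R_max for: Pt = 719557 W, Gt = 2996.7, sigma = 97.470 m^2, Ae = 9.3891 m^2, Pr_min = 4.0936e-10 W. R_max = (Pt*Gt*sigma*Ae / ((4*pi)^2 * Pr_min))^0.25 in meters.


R^4 = 719557*2996.7*97.470*9.3891 / ((4*pi)^2 * 4.0936e-10) = 3.052659e+19
R_max = 3.052659e+19^0.25 = 74331 m

74331 m


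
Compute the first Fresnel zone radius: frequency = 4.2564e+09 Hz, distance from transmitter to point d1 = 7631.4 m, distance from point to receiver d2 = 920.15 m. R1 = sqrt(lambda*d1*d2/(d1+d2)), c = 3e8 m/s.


lambda = c / f = 3.0000e+08 / 4.2564e+09 = 0.07048210 m
R1 = sqrt(0.07048210 * 7631.4 * 920.15 / (7631.4 + 920.15)) = 7.608 m

7.608 m


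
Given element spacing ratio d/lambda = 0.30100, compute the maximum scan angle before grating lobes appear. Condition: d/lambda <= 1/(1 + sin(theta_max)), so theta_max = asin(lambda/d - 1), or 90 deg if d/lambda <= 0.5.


lambda/d - 1 = 1/0.30100 - 1 = 2.322259 >= 1
d/lambda <= 0.5, so the array can scan to endfire without grating lobes: theta_max = 90 deg

90 deg


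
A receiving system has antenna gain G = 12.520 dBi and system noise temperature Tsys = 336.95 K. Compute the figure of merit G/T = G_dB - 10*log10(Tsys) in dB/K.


G/T = 12.520 - 10*log10(336.95) = 12.520 - 25.27565 = -12.76 dB/K

-12.76 dB/K


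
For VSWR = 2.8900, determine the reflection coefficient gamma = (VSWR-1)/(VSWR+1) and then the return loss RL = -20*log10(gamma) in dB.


gamma = (2.8900 - 1) / (2.8900 + 1) = 0.4858612
RL = -20 * log10(0.4858612) = 6.270 dB

6.270 dB


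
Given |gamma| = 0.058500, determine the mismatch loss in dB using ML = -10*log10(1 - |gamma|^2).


ML = -10 * log10(1 - 0.058500^2) = -10 * log10(0.99657775) = 0.01489 dB

0.01489 dB


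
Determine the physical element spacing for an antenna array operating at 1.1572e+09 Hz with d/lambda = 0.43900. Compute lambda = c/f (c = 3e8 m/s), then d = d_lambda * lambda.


lambda = c / f = 3.0000e+08 / 1.1572e+09 = 0.2592465 m
d = 0.43900 * 0.2592465 = 0.1138 m

0.1138 m


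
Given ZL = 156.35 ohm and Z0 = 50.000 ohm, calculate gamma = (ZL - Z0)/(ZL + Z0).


gamma = (156.35 - 50.000) / (156.35 + 50.000) = 0.5154

0.5154


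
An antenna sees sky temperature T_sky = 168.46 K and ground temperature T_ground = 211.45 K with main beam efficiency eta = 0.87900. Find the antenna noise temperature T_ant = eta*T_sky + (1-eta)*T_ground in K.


T_ant = 0.87900 * 168.46 + (1 - 0.87900) * 211.45 = 173.7 K

173.7 K


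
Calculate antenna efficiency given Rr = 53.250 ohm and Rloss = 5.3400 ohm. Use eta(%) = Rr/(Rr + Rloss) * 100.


eta = 53.250 / (53.250 + 5.3400) * 100 = 90.89%

90.89%


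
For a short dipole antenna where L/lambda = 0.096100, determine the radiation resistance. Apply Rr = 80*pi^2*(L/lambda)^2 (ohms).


Rr = 80 * pi^2 * (0.096100)^2 = 80 * 9.869604 * 9.235210e-03 = 7.292 ohm

7.292 ohm


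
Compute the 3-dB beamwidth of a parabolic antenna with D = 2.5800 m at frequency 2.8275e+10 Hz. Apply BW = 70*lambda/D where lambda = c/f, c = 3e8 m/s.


lambda = c / f = 3.0000e+08 / 2.8275e+10 = 0.01061008 m
BW = 70 * 0.01061008 / 2.5800 = 0.2879 deg

0.2879 deg


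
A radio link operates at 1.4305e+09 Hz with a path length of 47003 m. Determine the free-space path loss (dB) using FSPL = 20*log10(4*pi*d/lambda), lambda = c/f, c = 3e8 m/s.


lambda = c / f = 3.0000e+08 / 1.4305e+09 = 0.2097169 m
FSPL = 20 * log10(4*pi*47003/0.2097169) = 129.0 dB

129.0 dB


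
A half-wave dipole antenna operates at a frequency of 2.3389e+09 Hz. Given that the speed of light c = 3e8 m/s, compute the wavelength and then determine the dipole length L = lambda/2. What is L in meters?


lambda = c / f = 3.0000e+08 / 2.3389e+09 = 0.1282654 m
L = lambda / 2 = 0.1282654 / 2 = 0.06413 m

0.06413 m


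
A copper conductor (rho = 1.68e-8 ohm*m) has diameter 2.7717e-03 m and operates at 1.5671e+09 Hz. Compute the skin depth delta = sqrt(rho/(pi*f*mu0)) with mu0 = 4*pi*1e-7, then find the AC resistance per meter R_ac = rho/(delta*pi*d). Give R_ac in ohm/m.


delta = sqrt(1.68e-8 / (pi * 1.5671e+09 * 4*pi*1e-7)) = 1.647883e-06 m
R_ac = 1.68e-8 / (1.647883e-06 * pi * 2.7717e-03) = 1.171 ohm/m

1.171 ohm/m


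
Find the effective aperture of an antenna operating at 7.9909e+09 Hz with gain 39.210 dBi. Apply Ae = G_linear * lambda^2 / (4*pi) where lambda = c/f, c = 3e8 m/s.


lambda = c / f = 3.0000e+08 / 7.9909e+09 = 0.03754270 m
G_linear = 10^(39.210/10) = 8336.812
Ae = G_linear * lambda^2 / (4*pi) = 8336.812 * 0.03754270^2 / (4*pi) = 0.9351 m^2

0.9351 m^2


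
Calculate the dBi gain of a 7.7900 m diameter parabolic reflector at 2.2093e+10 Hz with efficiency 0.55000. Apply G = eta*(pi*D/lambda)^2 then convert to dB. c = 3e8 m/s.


lambda = c / f = 3.0000e+08 / 2.2093e+10 = 0.01357896 m
G_linear = 0.55000 * (pi * 7.7900 / 0.01357896)^2 = 1.786505e+06
G_dBi = 10 * log10(1.786505e+06) = 62.52 dBi

62.52 dBi


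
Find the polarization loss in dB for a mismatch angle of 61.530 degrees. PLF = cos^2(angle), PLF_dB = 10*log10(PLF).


PLF_linear = cos^2(61.530 deg) = 0.2272415
PLF_dB = 10 * log10(0.2272415) = -6.435 dB

-6.435 dB


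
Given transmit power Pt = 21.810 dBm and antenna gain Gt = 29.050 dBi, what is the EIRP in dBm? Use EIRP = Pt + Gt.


EIRP = Pt + Gt = 21.810 + 29.050 = 50.86 dBm

50.86 dBm


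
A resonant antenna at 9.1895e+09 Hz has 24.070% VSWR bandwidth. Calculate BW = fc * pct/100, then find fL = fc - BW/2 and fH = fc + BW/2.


BW = 9.1895e+09 * 24.070/100 = 2.211913e+09 Hz
fL = 9.1895e+09 - 2.211913e+09/2 = 8.084e+09 Hz
fH = 9.1895e+09 + 2.211913e+09/2 = 1.030e+10 Hz

BW=2.212e+09 Hz, fL=8.084e+09 Hz, fH=1.030e+10 Hz


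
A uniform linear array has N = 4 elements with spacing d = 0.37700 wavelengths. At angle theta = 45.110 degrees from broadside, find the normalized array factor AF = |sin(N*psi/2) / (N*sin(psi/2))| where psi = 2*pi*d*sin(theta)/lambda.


psi = 2*pi*0.37700*sin(45.110 deg) = 1.678179 rad
AF = |sin(4*1.678179/2) / (4*sin(1.678179/2))| = 0.07161

0.07161


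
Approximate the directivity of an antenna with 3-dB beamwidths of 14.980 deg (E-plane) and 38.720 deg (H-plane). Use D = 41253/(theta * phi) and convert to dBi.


D_linear = 41253 / (14.980 * 38.720) = 71.12272
D_dBi = 10 * log10(71.12272) = 18.52 dBi

18.52 dBi


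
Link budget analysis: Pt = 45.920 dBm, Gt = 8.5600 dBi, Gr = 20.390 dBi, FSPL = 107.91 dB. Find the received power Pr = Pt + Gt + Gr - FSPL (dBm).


Pr = 45.920 + 8.5600 + 20.390 - 107.91 = -33.04 dBm

-33.04 dBm


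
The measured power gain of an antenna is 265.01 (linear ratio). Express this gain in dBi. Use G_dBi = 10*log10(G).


G_dBi = 10 * log10(265.01) = 24.23 dBi

24.23 dBi


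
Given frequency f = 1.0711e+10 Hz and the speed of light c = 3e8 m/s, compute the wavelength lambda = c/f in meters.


lambda = c / f = 3.0000e+08 / 1.0711e+10 = 0.02801 m

0.02801 m


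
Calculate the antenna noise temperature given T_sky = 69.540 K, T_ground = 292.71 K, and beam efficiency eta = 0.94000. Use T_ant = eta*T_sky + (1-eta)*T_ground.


T_ant = 0.94000 * 69.540 + (1 - 0.94000) * 292.71 = 82.93 K

82.93 K


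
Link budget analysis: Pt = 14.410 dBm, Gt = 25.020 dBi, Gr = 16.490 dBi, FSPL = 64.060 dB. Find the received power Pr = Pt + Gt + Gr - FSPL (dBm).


Pr = 14.410 + 25.020 + 16.490 - 64.060 = -8.14 dBm

-8.14 dBm


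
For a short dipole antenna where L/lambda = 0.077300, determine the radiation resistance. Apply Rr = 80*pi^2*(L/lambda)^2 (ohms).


Rr = 80 * pi^2 * (0.077300)^2 = 80 * 9.869604 * 5.975290e-03 = 4.718 ohm

4.718 ohm


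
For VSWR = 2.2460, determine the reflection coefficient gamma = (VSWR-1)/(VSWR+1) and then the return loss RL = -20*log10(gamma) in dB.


gamma = (2.2460 - 1) / (2.2460 + 1) = 0.3838571
RL = -20 * log10(0.3838571) = 8.317 dB

8.317 dB


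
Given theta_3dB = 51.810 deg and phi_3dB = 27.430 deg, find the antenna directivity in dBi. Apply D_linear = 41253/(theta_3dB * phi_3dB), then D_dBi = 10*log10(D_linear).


D_linear = 41253 / (51.810 * 27.430) = 29.02793
D_dBi = 10 * log10(29.02793) = 14.63 dBi

14.63 dBi


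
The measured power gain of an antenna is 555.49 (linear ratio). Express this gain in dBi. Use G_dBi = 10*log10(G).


G_dBi = 10 * log10(555.49) = 27.45 dBi

27.45 dBi


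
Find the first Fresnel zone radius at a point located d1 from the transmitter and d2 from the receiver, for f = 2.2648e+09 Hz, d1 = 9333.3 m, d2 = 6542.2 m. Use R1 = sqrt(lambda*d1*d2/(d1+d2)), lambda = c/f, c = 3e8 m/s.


lambda = c / f = 3.0000e+08 / 2.2648e+09 = 0.1324620 m
R1 = sqrt(0.1324620 * 9333.3 * 6542.2 / (9333.3 + 6542.2)) = 22.57 m

22.57 m


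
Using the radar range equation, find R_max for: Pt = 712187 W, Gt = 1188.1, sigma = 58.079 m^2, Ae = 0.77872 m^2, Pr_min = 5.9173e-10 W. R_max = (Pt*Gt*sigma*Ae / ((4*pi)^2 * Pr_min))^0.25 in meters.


R^4 = 712187*1188.1*58.079*0.77872 / ((4*pi)^2 * 5.9173e-10) = 4.095474e+17
R_max = 4.095474e+17^0.25 = 25297 m

25297 m


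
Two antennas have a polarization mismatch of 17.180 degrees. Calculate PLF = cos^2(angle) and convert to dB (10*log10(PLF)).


PLF_linear = cos^2(17.180 deg) = 0.9127539
PLF_dB = 10 * log10(0.9127539) = -0.3965 dB

-0.3965 dB


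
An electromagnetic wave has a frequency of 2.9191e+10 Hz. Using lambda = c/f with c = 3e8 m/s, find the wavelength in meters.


lambda = c / f = 3.0000e+08 / 2.9191e+10 = 0.01028 m

0.01028 m


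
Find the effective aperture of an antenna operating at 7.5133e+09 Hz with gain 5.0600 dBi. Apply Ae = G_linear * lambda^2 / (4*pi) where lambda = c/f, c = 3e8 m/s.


lambda = c / f = 3.0000e+08 / 7.5133e+09 = 0.03992919 m
G_linear = 10^(5.0600/10) = 3.206269
Ae = G_linear * lambda^2 / (4*pi) = 3.206269 * 0.03992919^2 / (4*pi) = 4.068e-04 m^2

4.068e-04 m^2


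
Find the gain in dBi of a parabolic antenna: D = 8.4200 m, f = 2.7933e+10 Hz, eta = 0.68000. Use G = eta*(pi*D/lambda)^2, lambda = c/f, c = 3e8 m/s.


lambda = c / f = 3.0000e+08 / 2.7933e+10 = 0.01073998 m
G_linear = 0.68000 * (pi * 8.4200 / 0.01073998)^2 = 4.125018e+06
G_dBi = 10 * log10(4.125018e+06) = 66.15 dBi

66.15 dBi


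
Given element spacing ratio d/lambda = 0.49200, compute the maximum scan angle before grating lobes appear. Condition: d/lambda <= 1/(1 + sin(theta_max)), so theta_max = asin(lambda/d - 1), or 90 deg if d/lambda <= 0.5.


lambda/d - 1 = 1/0.49200 - 1 = 1.032520 >= 1
d/lambda <= 0.5, so the array can scan to endfire without grating lobes: theta_max = 90 deg

90 deg


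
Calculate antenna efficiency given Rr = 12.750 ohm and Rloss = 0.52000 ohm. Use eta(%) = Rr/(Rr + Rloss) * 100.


eta = 12.750 / (12.750 + 0.52000) * 100 = 96.08%

96.08%


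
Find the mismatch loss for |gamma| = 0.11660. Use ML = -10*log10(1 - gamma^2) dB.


ML = -10 * log10(1 - 0.11660^2) = -10 * log10(0.98640444) = 0.05945 dB

0.05945 dB


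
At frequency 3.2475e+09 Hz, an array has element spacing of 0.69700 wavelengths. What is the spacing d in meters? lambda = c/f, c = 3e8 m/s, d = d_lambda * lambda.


lambda = c / f = 3.0000e+08 / 3.2475e+09 = 0.09237875 m
d = 0.69700 * 0.09237875 = 0.06439 m

0.06439 m


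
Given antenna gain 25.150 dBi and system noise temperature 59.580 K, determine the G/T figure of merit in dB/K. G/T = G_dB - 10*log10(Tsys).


G/T = 25.150 - 10*log10(59.580) = 25.150 - 17.75100 = 7.399 dB/K

7.399 dB/K


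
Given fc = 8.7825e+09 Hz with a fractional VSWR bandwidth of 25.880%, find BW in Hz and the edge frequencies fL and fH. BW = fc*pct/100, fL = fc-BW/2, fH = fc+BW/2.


BW = 8.7825e+09 * 25.880/100 = 2.272911e+09 Hz
fL = 8.7825e+09 - 2.272911e+09/2 = 7.646e+09 Hz
fH = 8.7825e+09 + 2.272911e+09/2 = 9.919e+09 Hz

BW=2.273e+09 Hz, fL=7.646e+09 Hz, fH=9.919e+09 Hz


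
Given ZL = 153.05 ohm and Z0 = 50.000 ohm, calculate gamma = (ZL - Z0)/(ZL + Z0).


gamma = (153.05 - 50.000) / (153.05 + 50.000) = 0.5075

0.5075


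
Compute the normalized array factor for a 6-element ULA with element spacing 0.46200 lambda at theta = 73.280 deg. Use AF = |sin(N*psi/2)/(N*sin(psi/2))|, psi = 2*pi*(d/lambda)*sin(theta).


psi = 2*pi*0.46200*sin(73.280 deg) = 2.780106 rad
AF = |sin(6*2.780106/2) / (6*sin(2.780106/2))| = 0.1498

0.1498


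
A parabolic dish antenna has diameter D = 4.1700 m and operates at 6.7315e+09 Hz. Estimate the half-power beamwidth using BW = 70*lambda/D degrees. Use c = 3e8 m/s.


lambda = c / f = 3.0000e+08 / 6.7315e+09 = 0.04456659 m
BW = 70 * 0.04456659 / 4.1700 = 0.7481 deg

0.7481 deg


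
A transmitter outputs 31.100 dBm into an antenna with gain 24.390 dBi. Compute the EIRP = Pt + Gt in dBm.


EIRP = Pt + Gt = 31.100 + 24.390 = 55.49 dBm

55.49 dBm


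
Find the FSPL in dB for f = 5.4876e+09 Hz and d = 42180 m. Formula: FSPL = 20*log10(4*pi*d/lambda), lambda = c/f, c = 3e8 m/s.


lambda = c / f = 3.0000e+08 / 5.4876e+09 = 0.05466871 m
FSPL = 20 * log10(4*pi*42180/0.05466871) = 139.7 dB

139.7 dB


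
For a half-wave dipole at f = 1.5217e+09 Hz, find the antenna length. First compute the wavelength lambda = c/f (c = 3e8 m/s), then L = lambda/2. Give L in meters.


lambda = c / f = 3.0000e+08 / 1.5217e+09 = 0.1971479 m
L = lambda / 2 = 0.1971479 / 2 = 0.09857 m

0.09857 m
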